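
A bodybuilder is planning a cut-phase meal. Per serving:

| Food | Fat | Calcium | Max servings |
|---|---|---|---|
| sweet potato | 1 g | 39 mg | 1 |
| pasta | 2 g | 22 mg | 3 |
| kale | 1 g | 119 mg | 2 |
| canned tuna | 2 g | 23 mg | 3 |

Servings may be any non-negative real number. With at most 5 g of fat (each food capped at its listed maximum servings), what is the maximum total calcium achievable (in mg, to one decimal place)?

Calcium per g fat: kale 119, sweet potato 39, canned tuna 11.5, pasta 11.
Take 2 servings of kale: uses 2 g fat, +238.0 mg calcium (running total 238.0 mg).
Take 1 serving of sweet potato: uses 1 g fat, +39.0 mg calcium (running total 277.0 mg).
Take 1 serving of canned tuna: uses 2 g fat, +23.0 mg calcium (running total 300.0 mg).
Filling greedily by calcium-per-g fat is optimal for one linear limit, giving 300.0 mg.

300.0 mg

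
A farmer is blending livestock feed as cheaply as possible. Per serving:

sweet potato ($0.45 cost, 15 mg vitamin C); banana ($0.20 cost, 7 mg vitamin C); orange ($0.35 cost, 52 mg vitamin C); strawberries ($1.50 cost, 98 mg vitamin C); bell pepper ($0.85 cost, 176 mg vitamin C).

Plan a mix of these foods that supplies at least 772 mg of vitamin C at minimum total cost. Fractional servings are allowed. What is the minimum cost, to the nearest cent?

Cost per mg of vitamin C: bell pepper $0.0048, orange $0.0067, strawberries $0.0153, banana $0.0286, sweet potato $0.0300.
With no serving limits, use only bell pepper: 772 mg / 176 mg = 4.386 servings × $0.85 = $3.73.

$3.73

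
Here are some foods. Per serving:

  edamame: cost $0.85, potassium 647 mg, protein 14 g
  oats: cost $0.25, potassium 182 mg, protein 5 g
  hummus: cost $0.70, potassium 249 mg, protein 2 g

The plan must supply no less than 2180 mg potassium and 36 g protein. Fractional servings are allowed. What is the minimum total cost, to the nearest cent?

The cheapest plan sits at a corner of the feasible region — with two constraints it uses at most two foods.
edamame only: max(2180/647, 36/14) = 3.369 servings → $2.86.
oats only: max(2180/182, 36/5) = 11.98 servings → $2.99.
hummus only: max(2180/249, 36/2) = 18 servings → $12.60.
edamame + oats: intersection lies outside the first quadrant.
edamame + hummus with both tight: 2.1 servings and 3.297 servings → $4.09.
oats + hummus with both tight: 5.226 servings and 4.935 servings → $4.76.
Cheapest feasible corner: $2.86.

$2.86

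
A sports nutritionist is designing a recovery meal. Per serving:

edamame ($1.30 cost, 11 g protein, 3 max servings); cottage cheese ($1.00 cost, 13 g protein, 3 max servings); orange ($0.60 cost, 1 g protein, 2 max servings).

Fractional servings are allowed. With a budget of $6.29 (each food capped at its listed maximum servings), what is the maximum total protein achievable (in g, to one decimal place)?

Protein per dollar: cottage cheese 13, edamame 8.462, orange 1.667.
Take 3 servings of cottage cheese: spends $3.00, +39.0 g protein (running total 39.0 g).
Take 2.531 servings of edamame: spends $3.29, +27.8 g protein (running total 66.8 g).
Greedy by best ratio exhausts the cost allowance optimally: 66.8 g.

66.8 g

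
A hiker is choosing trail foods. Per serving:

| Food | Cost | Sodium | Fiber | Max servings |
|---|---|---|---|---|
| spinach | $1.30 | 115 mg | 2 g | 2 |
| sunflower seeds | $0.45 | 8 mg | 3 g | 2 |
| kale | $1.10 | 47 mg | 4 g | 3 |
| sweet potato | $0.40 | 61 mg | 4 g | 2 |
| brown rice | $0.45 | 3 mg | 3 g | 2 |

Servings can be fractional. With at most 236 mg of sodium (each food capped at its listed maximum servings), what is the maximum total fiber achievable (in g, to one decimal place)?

28.8 g

Fiber per mg sodium: brown rice 1, sunflower seeds 0.375, kale 0.08511, sweet potato 0.06557, spinach 0.01739.
Take 2 servings of brown rice: uses 6 mg sodium, +6.0 g fiber (running total 6.0 g).
Take 2 servings of sunflower seeds: uses 16 mg sodium, +6.0 g fiber (running total 12.0 g).
Take 3 servings of kale: uses 141 mg sodium, +12.0 g fiber (running total 24.0 g).
Take 1.197 servings of sweet potato: uses 73 mg sodium, +4.8 g fiber (running total 28.8 g).
Greedy by best ratio exhausts the sodium allowance optimally: 28.8 g.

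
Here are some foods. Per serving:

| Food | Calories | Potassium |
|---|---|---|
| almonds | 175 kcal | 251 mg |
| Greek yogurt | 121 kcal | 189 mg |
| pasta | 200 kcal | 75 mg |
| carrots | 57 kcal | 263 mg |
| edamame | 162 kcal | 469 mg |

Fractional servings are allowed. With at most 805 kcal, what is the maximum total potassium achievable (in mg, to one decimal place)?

3714.3 mg

Potassium per kcal: carrots 4.614, edamame 2.895, Greek yogurt 1.562, almonds 1.434, pasta 0.375.
With no serving limits, spend the whole calories allowance on carrots: 805 kcal / 57 kcal × 263 mg = 3714.3 mg.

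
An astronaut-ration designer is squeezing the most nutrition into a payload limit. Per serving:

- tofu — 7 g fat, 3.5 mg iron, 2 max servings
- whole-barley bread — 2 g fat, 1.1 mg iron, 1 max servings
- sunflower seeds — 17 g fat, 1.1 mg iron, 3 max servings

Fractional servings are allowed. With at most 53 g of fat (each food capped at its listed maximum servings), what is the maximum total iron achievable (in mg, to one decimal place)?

10.5 mg

Iron per g fat: whole-barley bread 0.55, tofu 0.5, sunflower seeds 0.06471.
Take 1 serving of whole-barley bread: uses 2 g fat, +1.1 mg iron (running total 1.1 mg).
Take 2 servings of tofu: uses 14 g fat, +7.0 mg iron (running total 8.1 mg).
Take 2.176 servings of sunflower seeds: uses 37 g fat, +2.4 mg iron (running total 10.5 mg).
Filling greedily by iron-per-g fat is optimal for one linear limit, giving 10.5 mg.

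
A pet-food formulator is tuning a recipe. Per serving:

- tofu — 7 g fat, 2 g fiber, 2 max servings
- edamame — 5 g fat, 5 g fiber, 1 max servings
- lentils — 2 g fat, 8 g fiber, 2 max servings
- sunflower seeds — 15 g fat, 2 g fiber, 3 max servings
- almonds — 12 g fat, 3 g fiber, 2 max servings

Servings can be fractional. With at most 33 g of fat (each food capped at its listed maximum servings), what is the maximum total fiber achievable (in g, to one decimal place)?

Fiber per g fat: lentils 4, edamame 1, tofu 0.2857, almonds 0.25, sunflower seeds 0.1333.
Take 2 servings of lentils: uses 4 g fat, +16.0 g fiber (running total 16.0 g).
Take 1 serving of edamame: uses 5 g fat, +5.0 g fiber (running total 21.0 g).
Take 2 servings of tofu: uses 14 g fat, +4.0 g fiber (running total 25.0 g).
Take 0.8333 servings of almonds: uses 10 g fat, +2.5 g fiber (running total 27.5 g).
Greedy by best ratio exhausts the fat allowance optimally: 27.5 g.

27.5 g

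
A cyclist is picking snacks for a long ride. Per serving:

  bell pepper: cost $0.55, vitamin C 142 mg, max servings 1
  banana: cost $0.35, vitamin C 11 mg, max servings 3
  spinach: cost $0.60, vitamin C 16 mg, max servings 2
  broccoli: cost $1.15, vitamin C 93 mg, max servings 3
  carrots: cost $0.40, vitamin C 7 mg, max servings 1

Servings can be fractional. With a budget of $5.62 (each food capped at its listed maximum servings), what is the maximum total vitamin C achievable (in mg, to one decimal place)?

469.2 mg

Vitamin C per dollar: bell pepper 258.2, broccoli 80.87, banana 31.43, spinach 26.67, carrots 17.5.
Take 1 serving of bell pepper: spends $0.55, +142.0 mg vitamin C (running total 142.0 mg).
Take 3 servings of broccoli: spends $3.45, +279.0 mg vitamin C (running total 421.0 mg).
Take 3 servings of banana: spends $1.05, +33.0 mg vitamin C (running total 454.0 mg).
Take 0.95 servings of spinach: spends $0.57, +15.2 mg vitamin C (running total 469.2 mg).
Greedy by best ratio exhausts the cost allowance optimally: 469.2 mg.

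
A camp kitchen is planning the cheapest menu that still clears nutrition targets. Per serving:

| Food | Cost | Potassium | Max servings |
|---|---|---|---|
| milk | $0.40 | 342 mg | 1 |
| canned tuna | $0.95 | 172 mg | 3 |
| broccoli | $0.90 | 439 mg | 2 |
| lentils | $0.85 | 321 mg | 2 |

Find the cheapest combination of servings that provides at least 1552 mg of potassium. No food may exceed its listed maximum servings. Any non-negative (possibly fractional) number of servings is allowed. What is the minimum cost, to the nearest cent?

Cost per mg of potassium: milk $0.0012, broccoli $0.0021, lentils $0.0026, canned tuna $0.0055.
Take 1 serving of milk: +342.0 mg potassium for $0.40 (total $0.40, still need 1210.0 mg).
Take 2 servings of broccoli: +878.0 mg potassium for $1.80 (total $2.20, still need 332.0 mg).
Take 1.034 servings of lentils: +332.0 mg potassium for $0.88 (total $3.08, still need 0.0 mg).
Greedy by cheapest-per-mg is optimal for a single linear constraint, so the minimum cost is $3.08.

$3.08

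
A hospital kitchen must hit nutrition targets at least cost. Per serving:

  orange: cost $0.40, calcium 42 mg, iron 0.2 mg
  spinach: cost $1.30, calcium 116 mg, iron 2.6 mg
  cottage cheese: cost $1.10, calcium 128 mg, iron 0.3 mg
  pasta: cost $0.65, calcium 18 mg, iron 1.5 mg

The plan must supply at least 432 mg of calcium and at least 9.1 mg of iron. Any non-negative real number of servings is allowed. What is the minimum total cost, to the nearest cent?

This is a tiny linear program; its minimum lies at a vertex of the feasible set. List the vertices and price them.
orange only: max(432/42, 9.1/0.2) = 45.5 servings → $18.20.
spinach only: max(432/116, 9.1/2.6) = 3.724 servings → $4.84.
cottage cheese only: max(432/128, 9.1/0.3) = 30.33 servings → $33.37.
pasta only: max(432/18, 9.1/1.5) = 24 servings → $15.60.
orange + spinach with both tight: 0.786 servings and 3.44 servings → $4.79.
orange + cottage cheese: the both-tight solution has a negative serving — not a feasible corner.
orange + pasta with both tight: 8.152 servings and 4.98 servings → $6.50.
spinach + cottage cheese with both tight: 3.474 servings and 0.2268 servings → $4.77.
spinach + pasta with both targets exact would need a negative amount; discard.
cottage cheese + pasta with both tight: 2.595 servings and 5.548 servings → $6.46.
The minimum over all feasible corners is $4.77.

$4.77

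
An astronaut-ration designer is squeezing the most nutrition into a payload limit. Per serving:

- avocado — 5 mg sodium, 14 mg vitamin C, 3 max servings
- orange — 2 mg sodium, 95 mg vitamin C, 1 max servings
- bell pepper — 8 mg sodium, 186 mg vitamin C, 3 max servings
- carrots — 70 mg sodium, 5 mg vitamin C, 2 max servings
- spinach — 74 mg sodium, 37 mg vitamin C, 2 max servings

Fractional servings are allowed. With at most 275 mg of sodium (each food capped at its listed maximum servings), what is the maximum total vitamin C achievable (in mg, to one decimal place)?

Vitamin C per mg sodium: orange 47.5, bell pepper 23.25, avocado 2.8, spinach 0.5, carrots 0.07143.
Take 1 serving of orange: uses 2 mg sodium, +95.0 mg vitamin C (running total 95.0 mg).
Take 3 servings of bell pepper: uses 24 mg sodium, +558.0 mg vitamin C (running total 653.0 mg).
Take 3 servings of avocado: uses 15 mg sodium, +42.0 mg vitamin C (running total 695.0 mg).
Take 2 servings of spinach: uses 148 mg sodium, +74.0 mg vitamin C (running total 769.0 mg).
Take 1.229 servings of carrots: uses 86 mg sodium, +6.1 mg vitamin C (running total 775.1 mg).
Greedy by best ratio exhausts the sodium allowance optimally: 775.1 mg.

775.1 mg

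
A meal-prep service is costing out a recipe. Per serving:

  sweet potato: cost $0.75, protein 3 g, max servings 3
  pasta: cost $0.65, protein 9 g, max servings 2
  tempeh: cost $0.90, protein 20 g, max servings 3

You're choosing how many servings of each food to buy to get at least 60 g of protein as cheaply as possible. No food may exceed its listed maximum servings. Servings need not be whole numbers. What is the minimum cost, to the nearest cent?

$2.70

Cost per g of protein: tempeh $0.0450, pasta $0.0722, sweet potato $0.2500.
Take 3 servings of tempeh: +60.0 g protein for $2.70 (total $2.70, still need 0.0 g).
Filling from the cheapest source first is optimal under one linear minimum: $2.70.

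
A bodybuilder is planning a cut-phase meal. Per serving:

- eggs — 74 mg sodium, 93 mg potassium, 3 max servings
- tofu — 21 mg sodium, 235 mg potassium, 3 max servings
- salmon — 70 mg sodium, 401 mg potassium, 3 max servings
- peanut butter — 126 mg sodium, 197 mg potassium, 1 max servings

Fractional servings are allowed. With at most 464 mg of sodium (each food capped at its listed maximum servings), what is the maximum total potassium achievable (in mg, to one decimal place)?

Potassium per mg sodium: tofu 11.19, salmon 5.729, peanut butter 1.563, eggs 1.257.
Take 3 servings of tofu: uses 63 mg sodium, +705.0 mg potassium (running total 705.0 mg).
Take 3 servings of salmon: uses 210 mg sodium, +1203.0 mg potassium (running total 1908.0 mg).
Take 1 serving of peanut butter: uses 126 mg sodium, +197.0 mg potassium (running total 2105.0 mg).
Take 0.8784 servings of eggs: uses 65 mg sodium, +81.7 mg potassium (running total 2186.7 mg).
Filling greedily by potassium-per-mg sodium is optimal for one linear limit, giving 2186.7 mg.

2186.7 mg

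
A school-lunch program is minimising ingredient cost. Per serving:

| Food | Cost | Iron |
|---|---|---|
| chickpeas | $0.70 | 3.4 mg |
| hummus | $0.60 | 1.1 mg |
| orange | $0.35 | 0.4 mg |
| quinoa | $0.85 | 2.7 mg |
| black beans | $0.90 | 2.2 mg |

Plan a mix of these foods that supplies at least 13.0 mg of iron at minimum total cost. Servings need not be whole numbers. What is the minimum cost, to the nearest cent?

Cost per mg of iron: chickpeas $0.2059, quinoa $0.3148, black beans $0.4091, hummus $0.5455, orange $0.8750.
With no serving limits, use only chickpeas: 13.0 mg / 3.4 mg = 3.824 servings × $0.70 = $2.68.

$2.68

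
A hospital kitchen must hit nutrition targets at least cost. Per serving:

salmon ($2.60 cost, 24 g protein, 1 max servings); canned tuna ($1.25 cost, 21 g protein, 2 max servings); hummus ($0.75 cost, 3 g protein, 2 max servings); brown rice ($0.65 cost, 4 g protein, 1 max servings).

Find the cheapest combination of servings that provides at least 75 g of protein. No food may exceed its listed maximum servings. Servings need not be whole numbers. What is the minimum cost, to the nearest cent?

$7.00

Cost per g of protein: canned tuna $0.0595, salmon $0.1083, brown rice $0.1625, hummus $0.2500.
Take 2 servings of canned tuna: +42.0 g protein for $2.50 (total $2.50, still need 33.0 g).
Take 1 serving of salmon: +24.0 g protein for $2.60 (total $5.10, still need 9.0 g).
Take 1 serving of brown rice: +4.0 g protein for $0.65 (total $5.75, still need 5.0 g).
Take 1.667 servings of hummus: +5.0 g protein for $1.25 (total $7.00, still need 0.0 g).
Greedy by cheapest-per-g is optimal for a single linear constraint, so the minimum cost is $7.00.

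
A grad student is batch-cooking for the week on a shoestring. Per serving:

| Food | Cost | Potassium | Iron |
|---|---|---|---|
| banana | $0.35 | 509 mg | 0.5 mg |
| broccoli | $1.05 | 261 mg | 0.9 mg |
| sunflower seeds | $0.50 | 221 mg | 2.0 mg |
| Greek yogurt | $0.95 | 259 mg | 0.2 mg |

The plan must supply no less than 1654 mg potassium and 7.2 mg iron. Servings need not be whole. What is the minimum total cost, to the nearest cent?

This is a tiny linear program; its minimum lies at a vertex of the feasible set. List the vertices and price them.
banana only: max(1654/509, 7.2/0.5) = 14.4 servings → $5.04.
broccoli only: max(1654/261, 7.2/0.9) = 8 servings → $8.40.
sunflower seeds only: max(1654/221, 7.2/2.0) = 7.484 servings → $3.74.
Greek yogurt only: max(1654/259, 7.2/0.2) = 36 servings → $34.20.
banana + broccoli: intersection lies outside the first quadrant.
banana + sunflower seeds with both tight: 1.892 servings and 3.127 servings → $2.23.
banana + Greek yogurt with both targets exact would need a negative amount; discard.
broccoli + sunflower seeds with both tight: 5.314 servings and 1.209 servings → $6.18.
broccoli + Greek yogurt with both targets exact would need a negative amount; discard.
sunflower seeds + Greek yogurt with both tight: 3.238 servings and 3.623 servings → $5.06.
Cheapest feasible corner: $2.23.

$2.23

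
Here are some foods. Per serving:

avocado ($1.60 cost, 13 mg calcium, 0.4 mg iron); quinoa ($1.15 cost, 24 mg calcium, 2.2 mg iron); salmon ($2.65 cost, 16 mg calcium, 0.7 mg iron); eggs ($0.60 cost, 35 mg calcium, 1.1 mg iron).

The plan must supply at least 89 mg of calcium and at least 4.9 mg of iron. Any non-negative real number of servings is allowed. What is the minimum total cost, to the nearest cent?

A basic optimal solution has at most two foods positive. Try each food alone and each pair with both targets met exactly.
avocado only: max(89/13, 4.9/0.4) = 12.25 servings → $19.60.
quinoa only: max(89/24, 4.9/2.2) = 3.708 servings → $4.26.
salmon only: max(89/16, 4.9/0.7) = 7 servings → $18.55.
eggs only: max(89/35, 4.9/1.1) = 4.455 servings → $2.67.
avocado + quinoa with both tight: 4.116 servings and 1.479 servings → $8.29.
avocado + salmon: intersection lies outside the first quadrant.
avocado + eggs with both targets exact would need a negative amount; discard.
quinoa + salmon with both tight: 0.875 servings and 4.25 servings → $12.27.
quinoa + eggs with both tight: 1.455 servings and 1.545 servings → $2.60.
salmon + eggs: intersection lies outside the first quadrant.
The minimum over all feasible corners is $2.60.

$2.60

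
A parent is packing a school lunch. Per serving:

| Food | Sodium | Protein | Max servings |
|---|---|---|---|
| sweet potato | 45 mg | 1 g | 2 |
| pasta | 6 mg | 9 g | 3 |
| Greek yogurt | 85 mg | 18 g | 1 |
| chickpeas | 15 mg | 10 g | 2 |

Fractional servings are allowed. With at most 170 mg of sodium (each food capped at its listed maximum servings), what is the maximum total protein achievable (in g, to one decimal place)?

65.8 g

Protein per mg sodium: pasta 1.5, chickpeas 0.6667, Greek yogurt 0.2118, sweet potato 0.02222.
Take 3 servings of pasta: uses 18 mg sodium, +27.0 g protein (running total 27.0 g).
Take 2 servings of chickpeas: uses 30 mg sodium, +20.0 g protein (running total 47.0 g).
Take 1 serving of Greek yogurt: uses 85 mg sodium, +18.0 g protein (running total 65.0 g).
Take 0.8222 servings of sweet potato: uses 37 mg sodium, +0.8 g protein (running total 65.8 g).
Greedy by best ratio exhausts the sodium allowance optimally: 65.8 g.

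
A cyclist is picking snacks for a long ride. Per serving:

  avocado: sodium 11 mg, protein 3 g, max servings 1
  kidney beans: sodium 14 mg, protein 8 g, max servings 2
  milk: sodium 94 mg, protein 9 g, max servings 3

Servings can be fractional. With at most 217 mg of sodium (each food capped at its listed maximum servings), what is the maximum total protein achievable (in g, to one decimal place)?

Protein per mg sodium: kidney beans 0.5714, avocado 0.2727, milk 0.09574.
Take 2 servings of kidney beans: uses 28 mg sodium, +16.0 g protein (running total 16.0 g).
Take 1 serving of avocado: uses 11 mg sodium, +3.0 g protein (running total 19.0 g).
Take 1.894 servings of milk: uses 178 mg sodium, +17.0 g protein (running total 36.0 g).
Greedy by best ratio exhausts the sodium allowance optimally: 36.0 g.

36.0 g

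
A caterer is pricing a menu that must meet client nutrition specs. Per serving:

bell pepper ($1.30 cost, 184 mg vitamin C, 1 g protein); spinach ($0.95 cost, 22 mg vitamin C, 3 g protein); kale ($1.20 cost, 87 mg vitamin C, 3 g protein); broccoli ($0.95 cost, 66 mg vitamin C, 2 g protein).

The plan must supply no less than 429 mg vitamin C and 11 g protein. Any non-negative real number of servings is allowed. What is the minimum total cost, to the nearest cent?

bell pepper only: max(429/184, 11/1) = 11 servings → $14.30.
spinach only: max(429/22, 11/3) = 19.5 servings → $18.52.
kale only: max(429/87, 11/3) = 4.931 servings → $5.92.
broccoli only: max(429/66, 11/2) = 6.5 servings → $6.17.
bell pepper + spinach with both tight: 1.972 servings and 3.009 servings → $5.42.
bell pepper + kale with both tight: 0.7097 servings and 3.43 servings → $5.04.
bell pepper + broccoli with both tight: 0.4371 servings and 5.281 servings → $5.59.
spinach + kale: the both-tight solution has a negative serving — not a feasible corner.
spinach + broccoli: intersection lies outside the first quadrant.
kale + broccoli: intersection lies outside the first quadrant.
So the least-cost plan costs $5.04.

$5.04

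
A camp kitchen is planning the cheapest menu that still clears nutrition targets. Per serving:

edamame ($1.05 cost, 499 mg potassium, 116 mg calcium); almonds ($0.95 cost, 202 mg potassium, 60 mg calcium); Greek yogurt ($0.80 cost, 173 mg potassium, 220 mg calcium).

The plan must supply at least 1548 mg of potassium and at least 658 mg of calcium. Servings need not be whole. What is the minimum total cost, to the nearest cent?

edamame only: max(1548/499, 658/116) = 5.672 servings → $5.96.
almonds only: max(1548/202, 658/60) = 10.97 servings → $10.42.
Greek yogurt only: max(1548/173, 658/220) = 8.948 servings → $7.16.
edamame + almonds: the both-tight solution has a negative serving — not a feasible corner.
edamame + Greek yogurt with both tight: 2.527 servings and 1.658 servings → $3.98.
almonds + Greek yogurt with both tight: 6.657 servings and 1.175 servings → $7.26.
So the least-cost plan costs $3.98.

$3.98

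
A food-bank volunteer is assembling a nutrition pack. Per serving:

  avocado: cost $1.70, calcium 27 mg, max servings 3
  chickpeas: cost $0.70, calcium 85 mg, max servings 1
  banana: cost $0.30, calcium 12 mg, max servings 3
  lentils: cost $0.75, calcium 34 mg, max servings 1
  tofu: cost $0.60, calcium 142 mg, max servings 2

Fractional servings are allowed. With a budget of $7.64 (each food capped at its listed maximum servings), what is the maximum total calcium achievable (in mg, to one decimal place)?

504.0 mg

Calcium per dollar: tofu 236.7, chickpeas 121.4, lentils 45.33, banana 40, avocado 15.88.
Take 2 servings of tofu: spends $1.20, +284.0 mg calcium (running total 284.0 mg).
Take 1 serving of chickpeas: spends $0.70, +85.0 mg calcium (running total 369.0 mg).
Take 1 serving of lentils: spends $0.75, +34.0 mg calcium (running total 403.0 mg).
Take 3 servings of banana: spends $0.90, +36.0 mg calcium (running total 439.0 mg).
Take 2.406 servings of avocado: spends $4.09, +65.0 mg calcium (running total 504.0 mg).
Filling greedily by calcium-per-dollar is optimal for one linear limit, giving 504.0 mg.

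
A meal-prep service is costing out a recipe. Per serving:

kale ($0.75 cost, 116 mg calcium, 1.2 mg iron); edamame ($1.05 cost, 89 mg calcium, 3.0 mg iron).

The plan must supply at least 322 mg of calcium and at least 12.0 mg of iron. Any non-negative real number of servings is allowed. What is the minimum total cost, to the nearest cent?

$4.20

Two binding constraints pin down two serving amounts, so the optimal mix uses at most two foods. The candidates are each food alone (scaled to the tighter of calcium/iron) and each pair with both constraints tight.
kale only: max(322/116, 12.0/1.2) = 10 servings → $7.50.
edamame only: max(322/89, 12.0/3.0) = 4 servings → $4.20.
kale + edamame with both targets exact would need a negative amount; discard.
So the least-cost plan costs $4.20.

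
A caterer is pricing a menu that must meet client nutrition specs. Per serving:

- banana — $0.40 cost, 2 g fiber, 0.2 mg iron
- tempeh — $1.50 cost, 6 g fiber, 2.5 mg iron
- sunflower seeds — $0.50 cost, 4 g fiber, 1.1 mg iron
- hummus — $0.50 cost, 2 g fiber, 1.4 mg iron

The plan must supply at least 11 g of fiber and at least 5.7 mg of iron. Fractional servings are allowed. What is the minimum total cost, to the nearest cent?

Minimising a linear cost over {fiber ≥ 11, iron ≥ 5.7, servings ≥ 0} — the optimum is at a vertex, using one or two foods.
banana only: max(11/2, 5.7/0.2) = 28.5 servings → $11.40.
tempeh only: max(11/6, 5.7/2.5) = 2.28 servings → $3.42.
sunflower seeds only: max(11/4, 5.7/1.1) = 5.182 servings → $2.59.
hummus only: max(11/2, 5.7/1.4) = 5.5 servings → $2.75.
banana + tempeh: intersection lies outside the first quadrant.
banana + sunflower seeds with both targets exact would need a negative amount; discard.
banana + hummus with both tight: 1.667 servings and 3.833 servings → $2.58.
tempeh + sunflower seeds with both targets exact would need a negative amount; discard.
tempeh + hummus with both tight: 1.176 servings and 1.971 servings → $2.75.
sunflower seeds + hummus with both tight: 1.176 servings and 3.147 servings → $2.16.
The minimum over all feasible corners is $2.16.

$2.16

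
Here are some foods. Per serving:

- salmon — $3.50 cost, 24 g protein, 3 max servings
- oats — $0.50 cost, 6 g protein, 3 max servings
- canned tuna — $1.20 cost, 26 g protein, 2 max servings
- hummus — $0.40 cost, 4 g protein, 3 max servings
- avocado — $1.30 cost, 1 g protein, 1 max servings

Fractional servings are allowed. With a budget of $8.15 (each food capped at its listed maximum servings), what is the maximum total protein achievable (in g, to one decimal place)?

Protein per dollar: canned tuna 21.67, oats 12, hummus 10, salmon 6.857, avocado 0.7692.
Take 2 servings of canned tuna: spends $2.40, +52.0 g protein (running total 52.0 g).
Take 3 servings of oats: spends $1.50, +18.0 g protein (running total 70.0 g).
Take 3 servings of hummus: spends $1.20, +12.0 g protein (running total 82.0 g).
Take 0.8714 servings of salmon: spends $3.05, +20.9 g protein (running total 102.9 g).
Filling greedily by protein-per-dollar is optimal for one linear limit, giving 102.9 g.

102.9 g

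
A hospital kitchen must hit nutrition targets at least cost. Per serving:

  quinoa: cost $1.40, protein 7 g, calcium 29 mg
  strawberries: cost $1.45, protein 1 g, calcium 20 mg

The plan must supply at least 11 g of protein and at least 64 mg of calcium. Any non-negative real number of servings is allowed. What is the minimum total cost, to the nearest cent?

quinoa only: max(11/7, 64/29) = 2.207 servings → $3.09.
strawberries only: max(11/1, 64/20) = 11 servings → $15.95.
quinoa + strawberries with both tight: 1.405 servings and 1.162 servings → $3.65.
So the least-cost plan costs $3.09.

$3.09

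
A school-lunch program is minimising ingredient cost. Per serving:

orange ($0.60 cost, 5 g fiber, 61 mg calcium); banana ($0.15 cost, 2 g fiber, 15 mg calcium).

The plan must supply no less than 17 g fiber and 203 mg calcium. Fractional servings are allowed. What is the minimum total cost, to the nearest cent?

An LP optimum is at a vertex; with two nutrient constraints at most two foods are used. Check each candidate.
orange only: max(17/5, 203/61) = 3.4 servings → $2.04.
banana only: max(17/2, 203/15) = 13.53 servings → $2.03.
orange + banana with both tight: 3.213 servings and 0.4681 servings → $2.00.
The minimum over all feasible corners is $2.00.

$2.00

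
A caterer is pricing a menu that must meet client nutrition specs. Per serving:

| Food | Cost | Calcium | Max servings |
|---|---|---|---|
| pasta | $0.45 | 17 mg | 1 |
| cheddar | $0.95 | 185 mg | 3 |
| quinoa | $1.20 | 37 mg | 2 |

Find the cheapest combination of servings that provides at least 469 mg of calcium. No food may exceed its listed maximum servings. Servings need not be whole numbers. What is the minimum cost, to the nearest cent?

$2.41

Cost per mg of calcium: cheddar $0.0051, pasta $0.0265, quinoa $0.0324.
Take 2.535 servings of cheddar: +469.0 mg calcium for $2.41 (total $2.41, still need 0.0 mg).
Filling from the cheapest source first is optimal under one linear minimum: $2.41.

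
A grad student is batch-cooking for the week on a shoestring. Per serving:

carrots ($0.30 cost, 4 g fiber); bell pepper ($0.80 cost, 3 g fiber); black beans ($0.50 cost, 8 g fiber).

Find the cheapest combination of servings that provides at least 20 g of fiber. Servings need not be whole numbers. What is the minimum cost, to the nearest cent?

Cost per g of fiber: black beans $0.0625, carrots $0.0750, bell pepper $0.2667.
With no serving limits, use only black beans: 20 g / 8 g = 2.5 servings × $0.50 = $1.25.

$1.25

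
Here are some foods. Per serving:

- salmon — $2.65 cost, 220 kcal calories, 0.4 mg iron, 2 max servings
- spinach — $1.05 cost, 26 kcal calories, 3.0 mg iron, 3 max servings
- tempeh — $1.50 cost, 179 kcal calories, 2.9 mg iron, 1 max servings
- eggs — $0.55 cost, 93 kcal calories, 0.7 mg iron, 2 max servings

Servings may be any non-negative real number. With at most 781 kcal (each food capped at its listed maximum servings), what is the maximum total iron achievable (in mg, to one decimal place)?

Iron per kcal: spinach 0.1154, tempeh 0.0162, eggs 0.007527, salmon 0.001818.
Take 3 servings of spinach: uses 78 kcal, +9.0 mg iron (running total 9.0 mg).
Take 1 serving of tempeh: uses 179 kcal, +2.9 mg iron (running total 11.9 mg).
Take 2 servings of eggs: uses 186 kcal, +1.4 mg iron (running total 13.3 mg).
Take 1.536 servings of salmon: uses 338 kcal, +0.6 mg iron (running total 13.9 mg).
Filling greedily by iron-per-kcal is optimal for one linear limit, giving 13.9 mg.

13.9 mg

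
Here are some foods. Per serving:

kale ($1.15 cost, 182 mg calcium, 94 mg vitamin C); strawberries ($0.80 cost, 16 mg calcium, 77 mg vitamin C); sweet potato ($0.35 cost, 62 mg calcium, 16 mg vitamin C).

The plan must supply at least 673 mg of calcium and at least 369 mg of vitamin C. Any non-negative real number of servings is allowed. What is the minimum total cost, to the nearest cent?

An LP optimum is at a vertex; with two nutrient constraints at most two foods are used. Check each candidate.
kale only: max(673/182, 369/94) = 3.926 servings → $4.51.
strawberries only: max(673/16, 369/77) = 42.06 servings → $33.65.
sweet potato only: max(673/62, 369/16) = 23.06 servings → $8.07.
kale + strawberries with both tight: 3.67 servings and 0.3114 servings → $4.47.
kale + sweet potato with both targets exact would need a negative amount; discard.
strawberries + sweet potato with both tight: 2.68 servings and 10.16 servings → $5.70.
So the least-cost plan costs $4.47.

$4.47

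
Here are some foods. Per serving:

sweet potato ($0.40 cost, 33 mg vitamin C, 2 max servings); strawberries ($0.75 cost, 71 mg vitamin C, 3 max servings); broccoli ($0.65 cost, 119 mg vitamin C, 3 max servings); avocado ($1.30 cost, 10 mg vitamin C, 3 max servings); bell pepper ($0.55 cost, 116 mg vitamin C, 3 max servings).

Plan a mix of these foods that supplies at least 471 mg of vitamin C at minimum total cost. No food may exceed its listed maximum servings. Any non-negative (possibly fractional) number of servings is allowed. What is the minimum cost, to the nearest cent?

Cost per mg of vitamin C: bell pepper $0.0047, broccoli $0.0055, strawberries $0.0106, sweet potato $0.0121, avocado $0.1300.
Take 3 servings of bell pepper: +348.0 mg vitamin C for $1.65 (total $1.65, still need 123.0 mg).
Take 1.034 servings of broccoli: +123.0 mg vitamin C for $0.67 (total $2.32, still need 0.0 mg).
Greedy by cheapest-per-mg is optimal for a single linear constraint, so the minimum cost is $2.32.

$2.32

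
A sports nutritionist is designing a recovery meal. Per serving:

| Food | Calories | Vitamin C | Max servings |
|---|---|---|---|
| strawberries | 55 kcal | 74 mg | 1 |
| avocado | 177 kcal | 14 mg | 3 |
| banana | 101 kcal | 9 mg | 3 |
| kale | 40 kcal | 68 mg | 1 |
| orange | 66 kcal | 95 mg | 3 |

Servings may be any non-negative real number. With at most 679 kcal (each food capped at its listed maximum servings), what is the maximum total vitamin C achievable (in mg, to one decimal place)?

460.6 mg

Vitamin C per kcal: kale 1.7, orange 1.439, strawberries 1.345, banana 0.08911, avocado 0.0791.
Take 1 serving of kale: uses 40 kcal, +68.0 mg vitamin C (running total 68.0 mg).
Take 3 servings of orange: uses 198 kcal, +285.0 mg vitamin C (running total 353.0 mg).
Take 1 serving of strawberries: uses 55 kcal, +74.0 mg vitamin C (running total 427.0 mg).
Take 3 servings of banana: uses 303 kcal, +27.0 mg vitamin C (running total 454.0 mg).
Take 0.4689 servings of avocado: uses 83 kcal, +6.6 mg vitamin C (running total 460.6 mg).
Filling greedily by vitamin C-per-kcal is optimal for one linear limit, giving 460.6 mg.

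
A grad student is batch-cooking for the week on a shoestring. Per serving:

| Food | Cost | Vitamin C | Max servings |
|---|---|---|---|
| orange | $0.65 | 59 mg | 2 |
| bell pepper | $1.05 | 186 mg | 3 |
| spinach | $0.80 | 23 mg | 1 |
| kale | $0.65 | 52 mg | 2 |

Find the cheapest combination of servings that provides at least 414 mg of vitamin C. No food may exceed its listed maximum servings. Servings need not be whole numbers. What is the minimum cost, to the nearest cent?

$2.34

Cost per mg of vitamin C: bell pepper $0.0056, orange $0.0110, kale $0.0125, spinach $0.0348.
Take 2.226 servings of bell pepper: +414.0 mg vitamin C for $2.34 (total $2.34, still need 0.0 mg).
Greedy by cheapest-per-mg is optimal for a single linear constraint, so the minimum cost is $2.34.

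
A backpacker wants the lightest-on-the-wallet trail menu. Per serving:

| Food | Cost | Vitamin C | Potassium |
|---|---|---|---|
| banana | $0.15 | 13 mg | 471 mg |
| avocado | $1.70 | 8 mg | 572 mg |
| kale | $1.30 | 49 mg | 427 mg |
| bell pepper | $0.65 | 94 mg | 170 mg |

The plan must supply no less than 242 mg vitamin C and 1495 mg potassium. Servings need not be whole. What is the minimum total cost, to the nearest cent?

$1.82

A basic optimal solution has at most two foods positive. Try each food alone and each pair with both targets met exactly.
banana only: max(242/13, 1495/471) = 18.62 servings → $2.79.
avocado only: max(242/8, 1495/572) = 30.25 servings → $51.42.
kale only: max(242/49, 1495/427) = 4.939 servings → $6.42.
bell pepper only: max(242/94, 1495/170) = 8.794 servings → $5.72.
banana + avocado: the both-tight solution has a negative serving — not a feasible corner.
banana + kale: the both-tight solution has a negative serving — not a feasible corner.
banana + bell pepper with both tight: 2.363 servings and 2.248 servings → $1.82.
avocado + kale with both targets exact would need a negative amount; discard.
avocado + bell pepper with both tight: 1.896 servings and 2.413 servings → $4.79.
kale + bell pepper with both tight: 3.125 servings and 0.9456 servings → $4.68.
So the least-cost plan costs $1.82.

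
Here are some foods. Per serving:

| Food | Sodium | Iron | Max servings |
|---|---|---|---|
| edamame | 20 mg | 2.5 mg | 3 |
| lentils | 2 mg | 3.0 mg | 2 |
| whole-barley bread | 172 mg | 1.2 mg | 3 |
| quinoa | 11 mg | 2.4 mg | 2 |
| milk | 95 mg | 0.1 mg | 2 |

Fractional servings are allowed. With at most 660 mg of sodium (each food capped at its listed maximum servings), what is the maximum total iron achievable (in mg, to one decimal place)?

Iron per mg sodium: lentils 1.5, quinoa 0.2182, edamame 0.125, whole-barley bread 0.006977, milk 0.001053.
Take 2 servings of lentils: uses 4 mg sodium, +6.0 mg iron (running total 6.0 mg).
Take 2 servings of quinoa: uses 22 mg sodium, +4.8 mg iron (running total 10.8 mg).
Take 3 servings of edamame: uses 60 mg sodium, +7.5 mg iron (running total 18.3 mg).
Take 3 servings of whole-barley bread: uses 516 mg sodium, +3.6 mg iron (running total 21.9 mg).
Take 0.6105 servings of milk: uses 58 mg sodium, +0.1 mg iron (running total 22.0 mg).
Filling greedily by iron-per-mg sodium is optimal for one linear limit, giving 22.0 mg.

22.0 mg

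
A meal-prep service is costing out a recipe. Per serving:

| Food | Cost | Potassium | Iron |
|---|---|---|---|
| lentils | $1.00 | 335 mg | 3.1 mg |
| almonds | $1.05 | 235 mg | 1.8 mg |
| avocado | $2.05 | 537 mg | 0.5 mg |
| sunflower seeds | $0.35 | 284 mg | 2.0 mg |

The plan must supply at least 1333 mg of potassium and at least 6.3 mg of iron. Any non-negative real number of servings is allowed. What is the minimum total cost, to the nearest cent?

This is a tiny linear program; its minimum lies at a vertex of the feasible set. List the vertices and price them.
lentils only: max(1333/335, 6.3/3.1) = 3.979 servings → $3.98.
almonds only: max(1333/235, 6.3/1.8) = 5.672 servings → $5.96.
avocado only: max(1333/537, 6.3/0.5) = 12.6 servings → $25.83.
sunflower seeds only: max(1333/284, 6.3/2.0) = 4.694 servings → $1.64.
lentils + almonds with both targets exact would need a negative amount; discard.
lentils + avocado with both tight: 1.814 servings and 1.35 servings → $4.58.
lentils + sunflower seeds: intersection lies outside the first quadrant.
almonds + avocado with both tight: 3.199 servings and 1.082 servings → $5.58.
almonds + sunflower seeds: the both-tight solution has a negative serving — not a feasible corner.
avocado + sunflower seeds with both tight: 0.9408 servings and 2.915 servings → $2.95.
So the least-cost plan costs $1.64.

$1.64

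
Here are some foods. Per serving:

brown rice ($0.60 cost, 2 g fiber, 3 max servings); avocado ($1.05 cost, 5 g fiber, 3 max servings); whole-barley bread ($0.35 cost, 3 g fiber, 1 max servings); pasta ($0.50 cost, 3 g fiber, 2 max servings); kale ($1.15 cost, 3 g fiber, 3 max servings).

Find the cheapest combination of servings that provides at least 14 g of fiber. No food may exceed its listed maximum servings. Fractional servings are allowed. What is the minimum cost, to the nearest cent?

$2.40

Cost per g of fiber: whole-barley bread $0.1167, pasta $0.1667, avocado $0.2100, brown rice $0.3000, kale $0.3833.
Take 1 serving of whole-barley bread: +3.0 g fiber for $0.35 (total $0.35, still need 11.0 g).
Take 2 servings of pasta: +6.0 g fiber for $1.00 (total $1.35, still need 5.0 g).
Take 1 serving of avocado: +5.0 g fiber for $1.05 (total $2.40, still need 0.0 g).
Filling from the cheapest source first is optimal under one linear minimum: $2.40.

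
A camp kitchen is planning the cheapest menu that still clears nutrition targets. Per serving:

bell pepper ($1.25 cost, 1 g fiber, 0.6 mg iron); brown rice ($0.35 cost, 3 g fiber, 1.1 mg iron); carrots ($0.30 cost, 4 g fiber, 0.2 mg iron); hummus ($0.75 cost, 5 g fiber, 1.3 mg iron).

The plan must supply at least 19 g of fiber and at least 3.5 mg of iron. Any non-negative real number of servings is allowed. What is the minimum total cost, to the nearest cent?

Compare the cost at each extreme point of the feasible region.
bell pepper only: max(19/1, 3.5/0.6) = 19 servings → $23.75.
brown rice only: max(19/3, 3.5/1.1) = 6.333 servings → $2.22.
carrots only: max(19/4, 3.5/0.2) = 17.5 servings → $5.25.
hummus only: max(19/5, 3.5/1.3) = 3.8 servings → $2.85.
bell pepper + brown rice: intersection lies outside the first quadrant.
bell pepper + carrots with both tight: 4.636 servings and 3.591 servings → $6.87.
bell pepper + hummus with both targets exact would need a negative amount; discard.
brown rice + carrots with both tight: 2.684 servings and 2.737 servings → $1.76.
brown rice + hummus: the both-tight solution has a negative serving — not a feasible corner.
carrots + hummus with both tight: 1.714 servings and 2.429 servings → $2.34.
So the least-cost plan costs $1.76.

$1.76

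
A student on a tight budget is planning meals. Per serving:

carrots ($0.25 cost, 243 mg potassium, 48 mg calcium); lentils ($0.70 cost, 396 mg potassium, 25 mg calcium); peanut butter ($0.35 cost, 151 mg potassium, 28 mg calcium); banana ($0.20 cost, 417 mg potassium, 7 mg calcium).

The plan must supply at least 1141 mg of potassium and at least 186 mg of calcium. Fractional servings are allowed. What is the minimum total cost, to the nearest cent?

$1.05

Compare the cost at each extreme point of the feasible region.
carrots only: max(1141/243, 186/48) = 4.695 servings → $1.17.
lentils only: max(1141/396, 186/25) = 7.44 servings → $5.21.
peanut butter only: max(1141/151, 186/28) = 7.556 servings → $2.64.
banana only: max(1141/417, 186/7) = 26.57 servings → $5.31.
carrots + lentils with both tight: 3.49 servings and 0.74 servings → $1.39.
carrots + peanut butter with both targets exact would need a negative amount; discard.
carrots + banana with both tight: 3.799 servings and 0.5225 servings → $1.05.
lentils + peanut butter with both tight: 0.5281 servings and 6.171 servings → $2.53.
lentils + banana: the both-tight solution has a negative serving — not a feasible corner.
peanut butter + banana with both tight: 6.552 servings and 0.3637 servings → $2.37.
The minimum over all feasible corners is $1.05.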